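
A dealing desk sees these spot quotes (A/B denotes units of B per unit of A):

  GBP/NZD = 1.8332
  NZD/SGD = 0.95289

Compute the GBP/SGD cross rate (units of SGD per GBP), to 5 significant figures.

1 GBP × 1.8332 = 1.8332 NZD
1.8332 NZD × 0.95289 = 1.74684 SGD

GBP/SGD = 1.7468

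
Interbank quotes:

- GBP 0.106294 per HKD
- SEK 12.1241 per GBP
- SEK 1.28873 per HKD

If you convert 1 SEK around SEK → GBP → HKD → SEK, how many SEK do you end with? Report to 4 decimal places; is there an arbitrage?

Around SEK → GBP → HKD → SEK: 1 ÷ 12.1241 ÷ 0.106294 × 1.28873 = 1.000008
Product ≈ 1 (deviation 0.001%, within rounding noise).

1.0000 (no arbitrage)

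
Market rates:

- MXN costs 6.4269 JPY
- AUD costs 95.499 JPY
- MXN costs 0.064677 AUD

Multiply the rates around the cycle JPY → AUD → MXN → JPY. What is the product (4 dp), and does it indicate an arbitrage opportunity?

Around JPY → AUD → MXN → JPY: 1 ÷ 95.499 ÷ 0.064677 × 6.4269 = 1.040526
Product > 1; profitable direction is JPY → AUD → MXN → JPY.

1.0405 (arbitrage exists)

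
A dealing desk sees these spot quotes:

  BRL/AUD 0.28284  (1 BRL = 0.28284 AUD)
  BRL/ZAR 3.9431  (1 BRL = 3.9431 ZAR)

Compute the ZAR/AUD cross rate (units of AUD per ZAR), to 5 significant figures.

1 ZAR ÷ 3.9431 = 0.253608 BRL
0.253608 BRL × 0.28284 = 0.0717304 AUD

ZAR/AUD = 0.071730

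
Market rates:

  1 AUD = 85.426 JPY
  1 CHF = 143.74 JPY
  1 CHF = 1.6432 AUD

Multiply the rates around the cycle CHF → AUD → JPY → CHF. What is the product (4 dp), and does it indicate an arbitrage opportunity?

0.9766 (arbitrage exists)

Around CHF → AUD → JPY → CHF: 1 × 1.6432 × 85.426 ÷ 143.74 = 0.976569
Product < 1; profitable direction is CHF → JPY → AUD → CHF.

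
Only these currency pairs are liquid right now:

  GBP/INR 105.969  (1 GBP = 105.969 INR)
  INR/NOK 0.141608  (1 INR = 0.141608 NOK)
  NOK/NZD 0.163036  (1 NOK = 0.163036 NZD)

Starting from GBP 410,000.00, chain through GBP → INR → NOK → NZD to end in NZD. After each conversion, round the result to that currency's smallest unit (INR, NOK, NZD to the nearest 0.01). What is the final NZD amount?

NZD 1,003,076.36

GBP 410,000.00 × 105.969 = INR 43,447,290.00
INR 43,447,290.00 × 0.141608 = NOK 6,152,483.84
NOK 6,152,483.84 × 0.163036 = NZD 1,003,076.36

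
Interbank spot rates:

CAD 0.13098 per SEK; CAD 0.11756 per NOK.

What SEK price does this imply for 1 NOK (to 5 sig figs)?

1 NOK × 0.11756 = 0.11756 CAD
0.11756 CAD ÷ 0.13098 = 0.897542 SEK

NOK/SEK = 0.89754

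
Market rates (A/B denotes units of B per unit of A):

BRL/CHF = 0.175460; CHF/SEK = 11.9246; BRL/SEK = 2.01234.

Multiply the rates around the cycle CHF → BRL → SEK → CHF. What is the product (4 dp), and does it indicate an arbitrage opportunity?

Around CHF → BRL → SEK → CHF: 1 ÷ 0.175460 × 2.01234 ÷ 11.9246 = 0.961788
Product < 1; profitable direction is CHF → SEK → BRL → CHF.

0.9618 (arbitrage exists)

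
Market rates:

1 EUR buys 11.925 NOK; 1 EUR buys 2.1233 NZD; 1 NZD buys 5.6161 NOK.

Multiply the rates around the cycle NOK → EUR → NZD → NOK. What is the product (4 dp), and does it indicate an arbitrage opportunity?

Around NOK → EUR → NZD → NOK: 1 ÷ 11.925 × 2.1233 × 5.6161 = 0.999972
Product ≈ 1 (deviation 0.003%, within rounding noise).

1.0000 (no arbitrage)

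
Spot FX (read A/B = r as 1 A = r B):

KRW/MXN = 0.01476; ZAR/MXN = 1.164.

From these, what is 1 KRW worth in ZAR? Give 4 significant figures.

KRW/ZAR = 0.01268

1 KRW × 0.01476 = 0.01476 MXN
0.01476 MXN ÷ 1.164 = 0.0126804 ZAR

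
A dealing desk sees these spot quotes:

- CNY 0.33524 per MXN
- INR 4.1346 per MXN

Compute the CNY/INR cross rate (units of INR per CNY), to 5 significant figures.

CNY/INR = 12.333

1 CNY ÷ 0.33524 = 2.98294 MXN
2.98294 MXN × 4.1346 = 12.3333 INR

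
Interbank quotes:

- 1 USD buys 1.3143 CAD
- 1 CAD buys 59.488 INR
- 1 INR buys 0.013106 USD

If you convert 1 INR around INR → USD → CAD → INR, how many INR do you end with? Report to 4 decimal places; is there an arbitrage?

Around INR → USD → CAD → INR: 1 × 0.013106 × 1.3143 × 59.488 = 1.024694
Product > 1; profitable direction is INR → USD → CAD → INR.

1.0247 (arbitrage exists)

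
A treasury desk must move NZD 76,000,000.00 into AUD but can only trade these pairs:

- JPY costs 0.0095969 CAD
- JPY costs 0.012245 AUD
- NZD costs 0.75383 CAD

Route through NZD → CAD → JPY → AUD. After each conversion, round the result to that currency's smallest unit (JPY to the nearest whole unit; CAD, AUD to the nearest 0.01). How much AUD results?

AUD 73,099,571.18

NZD 76,000,000.00 × 0.75383 = CAD 57,291,080.00
CAD 57,291,080.00 ÷ 0.0095969 = JPY 5,969,748,565
JPY 5,969,748,565 × 0.012245 = AUD 73,099,571.18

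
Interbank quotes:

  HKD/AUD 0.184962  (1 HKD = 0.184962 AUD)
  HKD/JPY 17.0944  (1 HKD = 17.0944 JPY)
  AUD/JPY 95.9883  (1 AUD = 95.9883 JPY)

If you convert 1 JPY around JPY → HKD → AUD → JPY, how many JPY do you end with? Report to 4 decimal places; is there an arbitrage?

1.0386 (arbitrage exists)

Around JPY → HKD → AUD → JPY: 1 ÷ 17.0944 × 0.184962 × 95.9883 = 1.038597
Product > 1; profitable direction is JPY → HKD → AUD → JPY.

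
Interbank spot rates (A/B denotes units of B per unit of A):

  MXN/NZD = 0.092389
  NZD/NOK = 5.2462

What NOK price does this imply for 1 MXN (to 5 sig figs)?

1 MXN × 0.092389 = 0.092389 NZD
0.092389 NZD × 5.2462 = 0.484691 NOK

MXN/NOK = 0.48469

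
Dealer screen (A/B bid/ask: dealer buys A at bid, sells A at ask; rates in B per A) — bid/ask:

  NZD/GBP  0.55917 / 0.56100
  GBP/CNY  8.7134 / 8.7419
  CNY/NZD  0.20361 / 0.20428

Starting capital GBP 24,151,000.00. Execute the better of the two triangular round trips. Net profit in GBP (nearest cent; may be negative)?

Best loop GBP → NZD → CNY → GBP:
GBP 24,151,000.00 ÷ 0.56100 (buy NZD at ask) = NZD 43,049,910.87
NZD 43,049,910.87 ÷ 0.20428 (buy CNY at ask) = CNY 210,739,724.27
CNY 210,739,724.27 ÷ 8.7419 (buy GBP at ask) = GBP 24,106,855.98

Net result: GBP -44,144.02 (no profitable arbitrage after spreads)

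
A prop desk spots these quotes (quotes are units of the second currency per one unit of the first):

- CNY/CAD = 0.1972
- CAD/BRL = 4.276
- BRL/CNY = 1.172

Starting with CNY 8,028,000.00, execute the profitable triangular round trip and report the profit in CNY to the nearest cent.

Profit: CNY 95,349.62

Profitable loop is CNY → BRL → CAD → CNY:
CNY 8,028,000.00 ÷ 1.172 = BRL 6,849,829.35
BRL 6,849,829.35 ÷ 4.276 = CAD 1,601,924.54
CAD 1,601,924.54 ÷ 0.1972 = CNY 8,123,349.62
Profit = CNY 8,123,349.62 − CNY 8,028,000.00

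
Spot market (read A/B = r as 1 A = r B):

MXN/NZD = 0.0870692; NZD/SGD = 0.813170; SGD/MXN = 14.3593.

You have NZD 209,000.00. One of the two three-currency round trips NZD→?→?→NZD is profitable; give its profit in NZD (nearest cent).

Profitable loop is NZD → SGD → MXN → NZD:
NZD 209,000.00 × 0.813170 = SGD 169,952.53
SGD 169,952.53 × 14.3593 = MXN 2,440,399.36
MXN 2,440,399.36 × 0.0870692 = NZD 212,483.62
Profit = NZD 212,483.62 − NZD 209,000.00

Profit: NZD 3,483.62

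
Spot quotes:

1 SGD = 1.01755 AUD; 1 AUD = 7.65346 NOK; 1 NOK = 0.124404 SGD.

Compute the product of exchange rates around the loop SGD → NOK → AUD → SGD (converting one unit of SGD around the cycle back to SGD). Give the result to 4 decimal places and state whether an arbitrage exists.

Around SGD → NOK → AUD → SGD: 1 ÷ 0.124404 ÷ 7.65346 ÷ 1.01755 = 1.032172
Product > 1; profitable direction is SGD → NOK → AUD → SGD.

1.0322 (arbitrage exists)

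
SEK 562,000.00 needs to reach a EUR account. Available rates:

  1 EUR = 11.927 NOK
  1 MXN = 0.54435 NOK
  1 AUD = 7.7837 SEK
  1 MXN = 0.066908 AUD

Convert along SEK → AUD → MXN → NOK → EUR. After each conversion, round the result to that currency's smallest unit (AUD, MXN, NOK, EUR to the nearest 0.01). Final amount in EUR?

EUR 49,251.47

SEK 562,000.00 ÷ 7.7837 = AUD 72,202.17
AUD 72,202.17 ÷ 0.066908 = MXN 1,079,126.11
MXN 1,079,126.11 × 0.54435 = NOK 587,422.30
NOK 587,422.30 ÷ 11.927 = EUR 49,251.47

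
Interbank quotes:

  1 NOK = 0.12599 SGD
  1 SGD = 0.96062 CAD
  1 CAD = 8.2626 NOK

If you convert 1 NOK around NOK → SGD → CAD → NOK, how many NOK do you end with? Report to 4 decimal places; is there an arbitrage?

Around NOK → SGD → CAD → NOK: 1 × 0.12599 × 0.96062 × 8.2626 = 1.000010
Product ≈ 1 (deviation 0.001%, within rounding noise).

1.0000 (no arbitrage)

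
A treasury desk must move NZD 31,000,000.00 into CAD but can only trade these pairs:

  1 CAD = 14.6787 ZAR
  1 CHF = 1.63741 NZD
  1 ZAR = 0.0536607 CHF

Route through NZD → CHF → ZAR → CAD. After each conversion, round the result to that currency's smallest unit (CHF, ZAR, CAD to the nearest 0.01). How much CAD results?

CAD 24,035,896.61

NZD 31,000,000.00 ÷ 1.63741 = CHF 18,932,338.27
CHF 18,932,338.27 ÷ 0.0536607 = ZAR 352,815,715.60
ZAR 352,815,715.60 ÷ 14.6787 = CAD 24,035,896.61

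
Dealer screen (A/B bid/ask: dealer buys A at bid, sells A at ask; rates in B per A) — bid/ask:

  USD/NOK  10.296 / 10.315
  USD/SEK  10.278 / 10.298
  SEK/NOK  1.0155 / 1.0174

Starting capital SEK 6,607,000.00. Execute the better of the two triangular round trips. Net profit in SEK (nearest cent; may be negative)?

Net profit: SEK 78,341.79

Best loop SEK → NOK → USD → SEK:
SEK 6,607,000.00 × 1.0155 (sell SEK at bid) = NOK 6,709,408.50
NOK 6,709,408.50 ÷ 10.315 (buy USD at ask) = USD 650,451.62
USD 650,451.62 × 10.278 (sell USD at bid) = SEK 6,685,341.79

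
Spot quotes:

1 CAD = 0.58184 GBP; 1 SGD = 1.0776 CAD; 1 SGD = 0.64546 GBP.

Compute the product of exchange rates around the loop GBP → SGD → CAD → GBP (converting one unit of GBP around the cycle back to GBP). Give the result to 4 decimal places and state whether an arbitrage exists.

Around GBP → SGD → CAD → GBP: 1 ÷ 0.64546 × 1.0776 × 0.58184 = 0.971386
Product < 1; profitable direction is GBP → CAD → SGD → GBP.

0.9714 (arbitrage exists)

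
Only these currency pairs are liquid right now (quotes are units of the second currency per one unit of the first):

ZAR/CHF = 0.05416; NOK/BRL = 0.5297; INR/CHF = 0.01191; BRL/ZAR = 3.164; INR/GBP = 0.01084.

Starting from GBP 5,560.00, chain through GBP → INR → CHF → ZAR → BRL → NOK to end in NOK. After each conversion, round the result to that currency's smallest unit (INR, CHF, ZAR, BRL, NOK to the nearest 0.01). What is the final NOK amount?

GBP 5,560.00 ÷ 0.01084 = INR 512,915.13
INR 512,915.13 × 0.01191 = CHF 6,108.82
CHF 6,108.82 ÷ 0.05416 = ZAR 112,792.10
ZAR 112,792.10 ÷ 3.164 = BRL 35,648.58
BRL 35,648.58 ÷ 0.5297 = NOK 67,299.57

NOK 67,299.57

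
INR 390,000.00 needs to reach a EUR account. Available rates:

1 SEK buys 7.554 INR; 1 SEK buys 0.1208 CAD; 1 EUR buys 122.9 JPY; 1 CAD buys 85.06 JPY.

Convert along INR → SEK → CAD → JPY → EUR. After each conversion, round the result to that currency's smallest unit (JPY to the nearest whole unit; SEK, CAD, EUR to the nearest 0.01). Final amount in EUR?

EUR 4,316.47

INR 390,000.00 ÷ 7.554 = SEK 51,628.28
SEK 51,628.28 × 0.1208 = CAD 6,236.70
CAD 6,236.70 × 85.06 = JPY 530,494
JPY 530,494 ÷ 122.9 = EUR 4,316.47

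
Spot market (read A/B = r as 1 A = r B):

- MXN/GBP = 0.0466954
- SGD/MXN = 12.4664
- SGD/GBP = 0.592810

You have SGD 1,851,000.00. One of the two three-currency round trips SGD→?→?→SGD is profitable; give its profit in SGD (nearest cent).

Profitable loop is SGD → GBP → MXN → SGD:
SGD 1,851,000.00 × 0.592810 = GBP 1,097,291.31
GBP 1,097,291.31 ÷ 0.0466954 = MXN 23,498,916.60
MXN 23,498,916.60 ÷ 12.4664 = SGD 1,884,980.15
Profit = SGD 1,884,980.15 − SGD 1,851,000.00

Profit: SGD 33,980.15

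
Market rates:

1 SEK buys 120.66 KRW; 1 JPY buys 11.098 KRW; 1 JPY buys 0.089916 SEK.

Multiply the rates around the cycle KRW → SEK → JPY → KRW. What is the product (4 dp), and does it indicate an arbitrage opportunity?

Around KRW → SEK → JPY → KRW: 1 ÷ 120.66 ÷ 0.089916 × 11.098 = 1.022926
Product > 1; profitable direction is KRW → SEK → JPY → KRW.

1.0229 (arbitrage exists)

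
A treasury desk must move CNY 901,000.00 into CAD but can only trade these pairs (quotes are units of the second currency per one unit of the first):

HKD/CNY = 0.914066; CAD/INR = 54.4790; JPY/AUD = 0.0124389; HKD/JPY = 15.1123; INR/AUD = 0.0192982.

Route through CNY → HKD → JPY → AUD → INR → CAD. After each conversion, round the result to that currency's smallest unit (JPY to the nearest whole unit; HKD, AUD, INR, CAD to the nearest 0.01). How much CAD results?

CAD 176,243.79

CNY 901,000.00 ÷ 0.914066 = HKD 985,705.63
HKD 985,705.63 × 15.1123 = JPY 14,896,279
JPY 14,896,279 × 0.0124389 = AUD 185,293.32
AUD 185,293.32 ÷ 0.0192982 = INR 9,601,585.64
INR 9,601,585.64 ÷ 54.4790 = CAD 176,243.79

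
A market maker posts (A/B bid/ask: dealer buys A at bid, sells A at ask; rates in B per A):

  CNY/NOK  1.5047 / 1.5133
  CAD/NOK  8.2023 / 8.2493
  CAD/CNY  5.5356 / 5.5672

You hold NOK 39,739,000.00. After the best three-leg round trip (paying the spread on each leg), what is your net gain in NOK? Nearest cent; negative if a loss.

Net profit: NOK 385,945.74

Best loop NOK → CAD → CNY → NOK:
NOK 39,739,000.00 ÷ 8.2493 (buy CAD at ask) = CAD 4,817,257.22
CAD 4,817,257.22 × 5.5356 (sell CAD at bid) = CNY 26,666,409.08
CNY 26,666,409.08 × 1.5047 (sell CNY at bid) = NOK 40,124,945.74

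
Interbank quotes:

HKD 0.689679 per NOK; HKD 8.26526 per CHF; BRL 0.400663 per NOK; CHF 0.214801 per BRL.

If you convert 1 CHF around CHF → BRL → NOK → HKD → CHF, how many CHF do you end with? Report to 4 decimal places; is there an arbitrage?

0.9696 (arbitrage exists)

Around CHF → BRL → NOK → HKD → CHF: 1 ÷ 0.214801 ÷ 0.400663 × 0.689679 ÷ 8.26526 = 0.969561
Product < 1; profitable direction is CHF → HKD → NOK → BRL → CHF.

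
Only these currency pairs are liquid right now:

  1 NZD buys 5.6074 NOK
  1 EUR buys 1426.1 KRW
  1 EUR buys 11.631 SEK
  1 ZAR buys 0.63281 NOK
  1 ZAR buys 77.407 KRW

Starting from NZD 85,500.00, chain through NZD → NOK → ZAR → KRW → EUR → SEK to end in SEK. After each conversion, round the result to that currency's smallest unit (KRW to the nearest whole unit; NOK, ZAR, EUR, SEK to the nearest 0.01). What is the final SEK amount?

NZD 85,500.00 × 5.6074 = NOK 479,432.70
NOK 479,432.70 ÷ 0.63281 = ZAR 757,625.04
ZAR 757,625.04 × 77.407 = KRW 58,645,481
KRW 58,645,481 ÷ 1426.1 = EUR 41,122.98
EUR 41,122.98 × 11.631 = SEK 478,301.38

SEK 478,301.38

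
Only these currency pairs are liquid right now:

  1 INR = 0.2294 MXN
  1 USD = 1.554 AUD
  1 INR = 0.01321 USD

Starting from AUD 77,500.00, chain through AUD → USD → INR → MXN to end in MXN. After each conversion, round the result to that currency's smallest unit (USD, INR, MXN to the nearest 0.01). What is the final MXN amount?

AUD 77,500.00 ÷ 1.554 = USD 49,871.30
USD 49,871.30 ÷ 0.01321 = INR 3,775,268.74
INR 3,775,268.74 × 0.2294 = MXN 866,046.65

MXN 866,046.65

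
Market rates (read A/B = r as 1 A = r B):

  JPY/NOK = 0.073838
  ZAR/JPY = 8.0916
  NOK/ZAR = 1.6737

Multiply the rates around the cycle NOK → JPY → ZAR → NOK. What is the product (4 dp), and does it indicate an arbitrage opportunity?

1.0000 (no arbitrage)

Around NOK → JPY → ZAR → NOK: 1 ÷ 0.073838 ÷ 8.0916 ÷ 1.6737 = 1.000019
Product ≈ 1 (deviation 0.002%, within rounding noise).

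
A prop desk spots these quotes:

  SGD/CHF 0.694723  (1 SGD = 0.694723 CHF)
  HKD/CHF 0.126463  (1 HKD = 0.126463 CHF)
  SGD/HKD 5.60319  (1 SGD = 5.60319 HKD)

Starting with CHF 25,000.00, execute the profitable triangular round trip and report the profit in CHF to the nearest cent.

Profit: CHF 499.24

Profitable loop is CHF → SGD → HKD → CHF:
CHF 25,000.00 ÷ 0.694723 = SGD 35,985.57
SGD 35,985.57 × 5.60319 = HKD 201,633.96
HKD 201,633.96 × 0.126463 = CHF 25,499.24
Profit = CHF 25,499.24 − CHF 25,000.00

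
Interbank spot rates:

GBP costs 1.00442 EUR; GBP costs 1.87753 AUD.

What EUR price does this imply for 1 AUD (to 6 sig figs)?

1 AUD ÷ 1.87753 = 0.532615 GBP
0.532615 GBP × 1.00442 = 0.534969 EUR

AUD/EUR = 0.534969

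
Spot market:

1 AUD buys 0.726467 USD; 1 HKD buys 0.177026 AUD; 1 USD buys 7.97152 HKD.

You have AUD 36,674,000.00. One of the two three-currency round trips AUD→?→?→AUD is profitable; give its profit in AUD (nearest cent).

Profitable loop is AUD → USD → HKD → AUD:
AUD 36,674,000.00 × 0.726467 = USD 26,642,450.76
USD 26,642,450.76 × 7.97152 = HKD 212,380,829.07
HKD 212,380,829.07 × 0.177026 = AUD 37,596,928.65
Profit = AUD 37,596,928.65 − AUD 36,674,000.00

Profit: AUD 922,928.65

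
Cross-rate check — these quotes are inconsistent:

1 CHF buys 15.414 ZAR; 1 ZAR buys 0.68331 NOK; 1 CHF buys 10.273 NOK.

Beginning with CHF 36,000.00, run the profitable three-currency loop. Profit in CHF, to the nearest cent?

Profit: CHF 909.52

Profitable loop is CHF → ZAR → NOK → CHF:
CHF 36,000.00 × 15.414 = ZAR 554,904.00
ZAR 554,904.00 × 0.68331 = NOK 379,171.45
NOK 379,171.45 ÷ 10.273 = CHF 36,909.52
Profit = CHF 36,909.52 − CHF 36,000.00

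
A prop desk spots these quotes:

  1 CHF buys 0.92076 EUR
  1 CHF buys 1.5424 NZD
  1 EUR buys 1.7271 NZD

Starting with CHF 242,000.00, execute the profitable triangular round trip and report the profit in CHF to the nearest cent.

Profitable loop is CHF → EUR → NZD → CHF:
CHF 242,000.00 × 0.92076 = EUR 222,823.92
EUR 222,823.92 × 1.7271 = NZD 384,839.19
NZD 384,839.19 ÷ 1.5424 = CHF 249,506.74
Profit = CHF 249,506.74 − CHF 242,000.00

Profit: CHF 7,506.74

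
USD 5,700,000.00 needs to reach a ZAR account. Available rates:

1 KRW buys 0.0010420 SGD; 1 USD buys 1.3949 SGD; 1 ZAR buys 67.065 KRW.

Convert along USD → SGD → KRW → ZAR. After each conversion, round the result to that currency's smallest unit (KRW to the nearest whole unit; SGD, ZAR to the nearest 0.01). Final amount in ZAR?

ZAR 113,776,948.57

USD 5,700,000.00 × 1.3949 = SGD 7,950,930.00
SGD 7,950,930.00 ÷ 0.0010420 = KRW 7,630,451,056
KRW 7,630,451,056 ÷ 67.065 = ZAR 113,776,948.57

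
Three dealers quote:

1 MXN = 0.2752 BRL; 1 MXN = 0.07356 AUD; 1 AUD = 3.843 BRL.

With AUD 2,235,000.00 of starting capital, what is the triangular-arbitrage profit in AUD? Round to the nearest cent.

Profitable loop is AUD → BRL → MXN → AUD:
AUD 2,235,000.00 × 3.843 = BRL 8,589,105.00
BRL 8,589,105.00 ÷ 0.2752 = MXN 31,210,410.61
MXN 31,210,410.61 × 0.07356 = AUD 2,295,837.80
Profit = AUD 2,295,837.80 − AUD 2,235,000.00

Profit: AUD 60,837.80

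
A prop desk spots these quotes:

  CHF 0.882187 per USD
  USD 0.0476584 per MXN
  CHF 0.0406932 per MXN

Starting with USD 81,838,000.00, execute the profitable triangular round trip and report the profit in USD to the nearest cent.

Profitable loop is USD → CHF → MXN → USD:
USD 81,838,000.00 × 0.882187 = CHF 72,196,419.71
CHF 72,196,419.71 ÷ 0.0406932 = MXN 1,774,164,226.60
MXN 1,774,164,226.60 × 0.0476584 = USD 84,553,828.38
Profit = USD 84,553,828.38 − USD 81,838,000.00

Profit: USD 2,715,828.38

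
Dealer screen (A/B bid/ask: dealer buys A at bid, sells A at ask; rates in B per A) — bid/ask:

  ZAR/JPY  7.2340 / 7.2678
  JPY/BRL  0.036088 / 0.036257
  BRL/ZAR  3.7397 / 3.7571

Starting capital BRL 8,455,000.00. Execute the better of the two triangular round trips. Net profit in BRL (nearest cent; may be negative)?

Best loop BRL → JPY → ZAR → BRL:
BRL 8,455,000.00 ÷ 0.036257 (buy JPY at ask) = JPY 233,196,348
JPY 233,196,348 ÷ 7.2678 (buy ZAR at ask) = ZAR 32,086,236.32
ZAR 32,086,236.32 ÷ 3.7571 (buy BRL at ask) = BRL 8,540,160.31

Net profit: BRL 85,160.31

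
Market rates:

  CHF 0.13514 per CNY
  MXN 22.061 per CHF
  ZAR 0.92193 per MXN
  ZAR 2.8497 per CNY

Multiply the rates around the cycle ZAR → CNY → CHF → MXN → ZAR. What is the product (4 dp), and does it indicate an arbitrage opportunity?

Around ZAR → CNY → CHF → MXN → ZAR: 1 ÷ 2.8497 × 0.13514 × 22.061 × 0.92193 = 0.964513
Product < 1; profitable direction is ZAR → MXN → CHF → CNY → ZAR.

0.9645 (arbitrage exists)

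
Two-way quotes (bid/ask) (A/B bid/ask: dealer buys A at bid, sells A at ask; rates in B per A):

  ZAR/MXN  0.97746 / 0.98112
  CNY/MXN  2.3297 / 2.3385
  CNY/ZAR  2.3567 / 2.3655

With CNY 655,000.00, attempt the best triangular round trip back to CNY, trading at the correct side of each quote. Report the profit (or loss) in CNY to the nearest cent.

Net profit: CNY 2,500.70

Best loop CNY → MXN → ZAR → CNY:
CNY 655,000.00 × 2.3297 (sell CNY at bid) = MXN 1,525,953.50
MXN 1,525,953.50 ÷ 0.98112 (buy ZAR at ask) = ZAR 1,555,317.90
ZAR 1,555,317.90 ÷ 2.3655 (buy CNY at ask) = CNY 657,500.70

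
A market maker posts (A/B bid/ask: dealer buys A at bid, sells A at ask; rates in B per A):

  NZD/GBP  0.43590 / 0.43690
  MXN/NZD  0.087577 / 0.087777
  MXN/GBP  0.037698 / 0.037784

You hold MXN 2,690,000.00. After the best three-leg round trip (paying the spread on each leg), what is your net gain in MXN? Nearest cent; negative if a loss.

Net profit: MXN 27,823.69

Best loop MXN → NZD → GBP → MXN:
MXN 2,690,000.00 × 0.087577 (sell MXN at bid) = NZD 235,582.13
NZD 235,582.13 × 0.43590 (sell NZD at bid) = GBP 102,690.25
GBP 102,690.25 ÷ 0.037784 (buy MXN at ask) = MXN 2,717,823.69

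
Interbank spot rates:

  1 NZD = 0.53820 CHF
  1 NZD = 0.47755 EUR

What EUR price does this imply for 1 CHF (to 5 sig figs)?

1 CHF ÷ 0.53820 = 1.85805 NZD
1.85805 NZD × 0.47755 = 0.88731 EUR

CHF/EUR = 0.88731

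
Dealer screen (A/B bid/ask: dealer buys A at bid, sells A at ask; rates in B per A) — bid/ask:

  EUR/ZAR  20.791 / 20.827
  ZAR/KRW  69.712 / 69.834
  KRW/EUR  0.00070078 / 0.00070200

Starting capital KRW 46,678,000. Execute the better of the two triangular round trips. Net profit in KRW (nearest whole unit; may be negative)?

Net profit: KRW 732,754

Best loop KRW → EUR → ZAR → KRW:
KRW 46,678,000 × 0.00070078 (sell KRW at bid) = EUR 32,711.01
EUR 32,711.01 × 20.791 (sell EUR at bid) = ZAR 680,094.58
ZAR 680,094.58 × 69.712 (sell ZAR at bid) = KRW 47,410,754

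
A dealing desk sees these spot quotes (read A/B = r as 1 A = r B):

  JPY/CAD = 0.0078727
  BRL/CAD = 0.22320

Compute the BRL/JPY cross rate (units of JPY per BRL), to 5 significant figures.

1 BRL × 0.22320 = 0.2232 CAD
0.2232 CAD ÷ 0.0078727 = 28.3511 JPY

BRL/JPY = 28.351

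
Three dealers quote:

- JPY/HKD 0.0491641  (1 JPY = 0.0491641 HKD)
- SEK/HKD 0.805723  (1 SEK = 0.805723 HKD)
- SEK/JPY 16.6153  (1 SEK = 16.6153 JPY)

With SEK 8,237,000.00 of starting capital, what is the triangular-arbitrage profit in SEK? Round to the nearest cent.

Profitable loop is SEK → JPY → HKD → SEK:
SEK 8,237,000.00 × 16.6153 = JPY 136,860,226
JPY 136,860,226 × 0.0491641 = HKD 6,728,609.84
HKD 6,728,609.84 ÷ 0.805723 = SEK 8,351,021.18
Profit = SEK 8,351,021.18 − SEK 8,237,000.00

Profit: SEK 114,021.18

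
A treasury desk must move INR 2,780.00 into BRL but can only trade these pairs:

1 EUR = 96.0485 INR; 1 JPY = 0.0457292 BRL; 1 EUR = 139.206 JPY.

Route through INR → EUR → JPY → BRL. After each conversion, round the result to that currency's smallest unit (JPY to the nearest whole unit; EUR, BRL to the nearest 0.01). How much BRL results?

BRL 184.24

INR 2,780.00 ÷ 96.0485 = EUR 28.94
EUR 28.94 × 139.206 = JPY 4,029
JPY 4,029 × 0.0457292 = BRL 184.24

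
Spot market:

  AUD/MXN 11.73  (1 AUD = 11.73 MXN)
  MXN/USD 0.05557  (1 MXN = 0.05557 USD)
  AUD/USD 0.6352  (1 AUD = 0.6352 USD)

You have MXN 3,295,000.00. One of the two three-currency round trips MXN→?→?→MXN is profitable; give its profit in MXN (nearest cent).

Profitable loop is MXN → USD → AUD → MXN:
MXN 3,295,000.00 × 0.05557 = USD 183,103.15
USD 183,103.15 ÷ 0.6352 = AUD 288,260.63
AUD 288,260.63 × 11.73 = MXN 3,381,297.15
Profit = MXN 3,381,297.15 − MXN 3,295,000.00

Profit: MXN 86,297.15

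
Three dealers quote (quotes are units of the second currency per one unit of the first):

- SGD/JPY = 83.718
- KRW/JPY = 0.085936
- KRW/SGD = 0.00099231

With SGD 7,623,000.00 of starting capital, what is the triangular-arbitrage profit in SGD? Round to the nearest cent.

Profitable loop is SGD → KRW → JPY → SGD:
SGD 7,623,000.00 ÷ 0.00099231 = KRW 7,682,075,158
KRW 7,682,075,158 × 0.085936 = JPY 660,166,811
JPY 660,166,811 ÷ 83.718 = SGD 7,885,601.79
Profit = SGD 7,885,601.79 − SGD 7,623,000.00

Profit: SGD 262,601.79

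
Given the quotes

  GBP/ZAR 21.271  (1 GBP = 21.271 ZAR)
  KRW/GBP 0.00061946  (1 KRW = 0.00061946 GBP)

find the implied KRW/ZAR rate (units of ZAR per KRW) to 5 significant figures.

KRW/ZAR = 0.013177

1 KRW × 0.00061946 = 0.00061946 GBP
0.00061946 GBP × 21.271 = 0.0131765 ZAR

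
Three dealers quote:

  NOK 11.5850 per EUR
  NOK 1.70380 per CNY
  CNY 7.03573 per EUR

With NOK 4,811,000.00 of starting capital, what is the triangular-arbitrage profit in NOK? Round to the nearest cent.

Profitable loop is NOK → EUR → CNY → NOK:
NOK 4,811,000.00 ÷ 11.5850 = EUR 415,278.38
EUR 415,278.38 × 7.03573 = CNY 2,921,786.54
CNY 2,921,786.54 × 1.70380 = NOK 4,978,139.90
Profit = NOK 4,978,139.90 − NOK 4,811,000.00

Profit: NOK 167,139.90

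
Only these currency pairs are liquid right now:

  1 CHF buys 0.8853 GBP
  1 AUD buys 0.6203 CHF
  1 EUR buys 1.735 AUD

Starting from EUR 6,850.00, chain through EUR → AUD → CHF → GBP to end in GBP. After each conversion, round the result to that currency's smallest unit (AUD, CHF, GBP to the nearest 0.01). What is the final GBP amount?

EUR 6,850.00 × 1.735 = AUD 11,884.75
AUD 11,884.75 × 0.6203 = CHF 7,372.11
CHF 7,372.11 × 0.8853 = GBP 6,526.53

GBP 6,526.53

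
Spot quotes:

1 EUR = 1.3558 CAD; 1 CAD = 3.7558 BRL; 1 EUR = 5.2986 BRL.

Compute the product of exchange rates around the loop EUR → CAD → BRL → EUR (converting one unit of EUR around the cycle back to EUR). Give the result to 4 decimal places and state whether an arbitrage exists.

Around EUR → CAD → BRL → EUR: 1 × 1.3558 × 3.7558 ÷ 5.2986 = 0.961030
Product < 1; profitable direction is EUR → BRL → CAD → EUR.

0.9610 (arbitrage exists)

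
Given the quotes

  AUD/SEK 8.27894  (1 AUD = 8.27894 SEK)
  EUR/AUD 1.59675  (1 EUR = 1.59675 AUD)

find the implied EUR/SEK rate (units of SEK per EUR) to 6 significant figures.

1 EUR × 1.59675 = 1.59675 AUD
1.59675 AUD × 8.27894 = 13.2194 SEK

EUR/SEK = 13.2194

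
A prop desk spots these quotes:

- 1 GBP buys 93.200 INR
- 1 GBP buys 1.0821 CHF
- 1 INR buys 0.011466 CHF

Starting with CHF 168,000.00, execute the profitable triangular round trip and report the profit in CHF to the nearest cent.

Profitable loop is CHF → INR → GBP → CHF:
CHF 168,000.00 ÷ 0.011466 = INR 14,652,014.65
INR 14,652,014.65 ÷ 93.200 = GBP 157,210.46
GBP 157,210.46 × 1.0821 = CHF 170,117.44
Profit = CHF 170,117.44 − CHF 168,000.00

Profit: CHF 2,117.44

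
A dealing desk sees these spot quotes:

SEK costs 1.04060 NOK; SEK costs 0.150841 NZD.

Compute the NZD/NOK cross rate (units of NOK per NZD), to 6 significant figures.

1 NZD ÷ 0.150841 = 6.6295 SEK
6.6295 SEK × 1.04060 = 6.89865 NOK

NZD/NOK = 6.89865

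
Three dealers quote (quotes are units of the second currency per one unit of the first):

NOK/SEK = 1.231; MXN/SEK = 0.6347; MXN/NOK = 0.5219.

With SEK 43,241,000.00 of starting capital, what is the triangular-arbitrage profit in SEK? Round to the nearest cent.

Profit: SEK 528,600.28

Profitable loop is SEK → MXN → NOK → SEK:
SEK 43,241,000.00 ÷ 0.6347 = MXN 68,128,249.57
MXN 68,128,249.57 × 0.5219 = NOK 35,556,133.45
NOK 35,556,133.45 × 1.231 = SEK 43,769,600.28
Profit = SEK 43,769,600.28 − SEK 43,241,000.00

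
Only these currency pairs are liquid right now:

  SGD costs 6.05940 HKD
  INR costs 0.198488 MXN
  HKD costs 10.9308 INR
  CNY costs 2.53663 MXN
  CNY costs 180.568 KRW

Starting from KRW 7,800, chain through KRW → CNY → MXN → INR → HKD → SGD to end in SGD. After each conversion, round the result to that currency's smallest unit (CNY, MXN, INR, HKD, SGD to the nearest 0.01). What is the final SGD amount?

KRW 7,800 ÷ 180.568 = CNY 43.20
CNY 43.20 × 2.53663 = MXN 109.58
MXN 109.58 ÷ 0.198488 = INR 552.07
INR 552.07 ÷ 10.9308 = HKD 50.51
HKD 50.51 ÷ 6.05940 = SGD 8.34

SGD 8.34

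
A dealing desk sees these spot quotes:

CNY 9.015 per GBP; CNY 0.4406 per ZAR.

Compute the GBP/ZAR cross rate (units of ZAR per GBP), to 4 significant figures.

1 GBP × 9.015 = 9.015 CNY
9.015 CNY ÷ 0.4406 = 20.4607 ZAR

GBP/ZAR = 20.46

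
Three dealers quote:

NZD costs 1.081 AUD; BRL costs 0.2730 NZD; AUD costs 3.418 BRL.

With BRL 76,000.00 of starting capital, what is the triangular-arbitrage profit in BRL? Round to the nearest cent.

Profitable loop is BRL → NZD → AUD → BRL:
BRL 76,000.00 × 0.2730 = NZD 20,748.00
NZD 20,748.00 × 1.081 = AUD 22,428.59
AUD 22,428.59 × 3.418 = BRL 76,660.91
Profit = BRL 76,660.91 − BRL 76,000.00

Profit: BRL 660.91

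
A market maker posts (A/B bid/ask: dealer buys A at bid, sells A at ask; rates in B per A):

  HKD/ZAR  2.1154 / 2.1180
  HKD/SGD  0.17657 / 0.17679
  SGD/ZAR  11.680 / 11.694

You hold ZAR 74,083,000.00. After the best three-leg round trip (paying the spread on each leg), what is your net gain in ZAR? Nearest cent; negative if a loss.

Best loop ZAR → SGD → HKD → ZAR:
ZAR 74,083,000.00 ÷ 11.694 (buy SGD at ask) = SGD 6,335,129.13
SGD 6,335,129.13 ÷ 0.17679 (buy HKD at ask) = HKD 35,834,205.14
HKD 35,834,205.14 × 2.1154 (sell HKD at bid) = ZAR 75,803,677.55

Net profit: ZAR 1,720,677.55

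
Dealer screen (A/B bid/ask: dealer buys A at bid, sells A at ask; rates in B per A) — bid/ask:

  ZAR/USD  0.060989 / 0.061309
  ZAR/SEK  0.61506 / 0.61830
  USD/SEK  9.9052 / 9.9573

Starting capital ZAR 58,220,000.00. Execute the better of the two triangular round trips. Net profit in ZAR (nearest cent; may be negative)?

Best loop ZAR → SEK → USD → ZAR:
ZAR 58,220,000.00 × 0.61506 (sell ZAR at bid) = SEK 35,808,793.20
SEK 35,808,793.20 ÷ 9.9573 (buy USD at ask) = USD 3,596,235.24
USD 3,596,235.24 ÷ 0.061309 (buy ZAR at ask) = ZAR 58,657,542.03

Net profit: ZAR 437,542.03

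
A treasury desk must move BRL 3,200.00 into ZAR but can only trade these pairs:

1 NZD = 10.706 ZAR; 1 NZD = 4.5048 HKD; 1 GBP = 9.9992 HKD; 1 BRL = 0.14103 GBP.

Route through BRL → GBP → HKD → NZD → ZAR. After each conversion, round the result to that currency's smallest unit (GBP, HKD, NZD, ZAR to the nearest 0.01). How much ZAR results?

ZAR 10,724.63

BRL 3,200.00 × 0.14103 = GBP 451.30
GBP 451.30 × 9.9992 = HKD 4,512.64
HKD 4,512.64 ÷ 4.5048 = NZD 1,001.74
NZD 1,001.74 × 10.706 = ZAR 10,724.63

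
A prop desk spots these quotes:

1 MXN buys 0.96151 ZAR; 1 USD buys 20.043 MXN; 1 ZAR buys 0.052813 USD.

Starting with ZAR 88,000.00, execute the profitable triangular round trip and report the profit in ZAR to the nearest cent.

Profitable loop is ZAR → USD → MXN → ZAR:
ZAR 88,000.00 × 0.052813 = USD 4,647.54
USD 4,647.54 × 20.043 = MXN 93,150.72
MXN 93,150.72 × 0.96151 = ZAR 89,565.35
Profit = ZAR 89,565.35 − ZAR 88,000.00

Profit: ZAR 1,565.35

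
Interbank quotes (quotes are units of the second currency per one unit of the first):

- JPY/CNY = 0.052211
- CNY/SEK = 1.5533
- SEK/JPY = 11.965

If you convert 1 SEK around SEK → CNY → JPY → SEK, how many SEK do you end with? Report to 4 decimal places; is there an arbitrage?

Around SEK → CNY → JPY → SEK: 1 ÷ 1.5533 ÷ 0.052211 ÷ 11.965 = 1.030552
Product > 1; profitable direction is SEK → CNY → JPY → SEK.

1.0306 (arbitrage exists)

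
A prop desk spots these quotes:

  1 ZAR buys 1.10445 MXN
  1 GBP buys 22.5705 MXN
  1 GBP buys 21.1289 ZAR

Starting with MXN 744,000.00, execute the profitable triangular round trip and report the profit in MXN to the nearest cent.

Profit: MXN 25,227.32

Profitable loop is MXN → GBP → ZAR → MXN:
MXN 744,000.00 ÷ 22.5705 = GBP 32,963.38
GBP 32,963.38 × 21.1289 = ZAR 696,479.99
ZAR 696,479.99 × 1.10445 = MXN 769,227.32
Profit = MXN 769,227.32 − MXN 744,000.00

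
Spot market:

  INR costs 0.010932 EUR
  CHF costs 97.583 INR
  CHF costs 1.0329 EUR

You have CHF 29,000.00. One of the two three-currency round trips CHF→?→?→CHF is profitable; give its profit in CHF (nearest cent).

Profit: CHF 951.15

Profitable loop is CHF → INR → EUR → CHF:
CHF 29,000.00 × 97.583 = INR 2,829,907.00
INR 2,829,907.00 × 0.010932 = EUR 30,936.54
EUR 30,936.54 ÷ 1.0329 = CHF 29,951.15
Profit = CHF 29,951.15 − CHF 29,000.00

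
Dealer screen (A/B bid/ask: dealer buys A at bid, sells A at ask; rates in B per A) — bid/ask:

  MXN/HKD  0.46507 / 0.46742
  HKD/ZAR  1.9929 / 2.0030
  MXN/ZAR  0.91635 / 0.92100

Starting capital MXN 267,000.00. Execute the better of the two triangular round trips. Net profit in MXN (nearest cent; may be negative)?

Best loop MXN → HKD → ZAR → MXN:
MXN 267,000.00 × 0.46507 (sell MXN at bid) = HKD 124,173.69
HKD 124,173.69 × 1.9929 (sell HKD at bid) = ZAR 247,465.75
ZAR 247,465.75 ÷ 0.92100 (buy MXN at ask) = MXN 268,692.45

Net profit: MXN 1,692.45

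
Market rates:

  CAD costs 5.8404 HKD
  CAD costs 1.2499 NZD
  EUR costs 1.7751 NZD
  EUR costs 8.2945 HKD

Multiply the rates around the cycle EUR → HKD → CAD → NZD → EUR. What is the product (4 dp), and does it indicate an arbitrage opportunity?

Around EUR → HKD → CAD → NZD → EUR: 1 × 8.2945 ÷ 5.8404 × 1.2499 ÷ 1.7751 = 1.000000
Product ≈ 1 (deviation 0.000%, within rounding noise).

1.0000 (no arbitrage)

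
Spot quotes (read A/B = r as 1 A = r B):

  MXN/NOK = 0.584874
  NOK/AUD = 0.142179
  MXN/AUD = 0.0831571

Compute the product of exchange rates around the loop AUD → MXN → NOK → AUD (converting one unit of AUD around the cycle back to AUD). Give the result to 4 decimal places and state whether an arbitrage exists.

Around AUD → MXN → NOK → AUD: 1 ÷ 0.0831571 × 0.584874 × 0.142179 = 0.999996
Product ≈ 1 (deviation 0.000%, within rounding noise).

1.0000 (no arbitrage)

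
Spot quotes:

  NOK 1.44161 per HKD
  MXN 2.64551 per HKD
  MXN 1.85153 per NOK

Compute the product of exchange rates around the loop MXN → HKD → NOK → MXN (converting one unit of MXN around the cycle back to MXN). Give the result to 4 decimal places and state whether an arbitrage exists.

Around MXN → HKD → NOK → MXN: 1 ÷ 2.64551 × 1.44161 × 1.85153 = 1.008949
Product > 1; profitable direction is MXN → HKD → NOK → MXN.

1.0089 (arbitrage exists)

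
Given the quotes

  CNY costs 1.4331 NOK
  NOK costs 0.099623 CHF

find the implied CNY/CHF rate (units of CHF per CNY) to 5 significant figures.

CNY/CHF = 0.14277

1 CNY × 1.4331 = 1.4331 NOK
1.4331 NOK × 0.099623 = 0.14277 CHF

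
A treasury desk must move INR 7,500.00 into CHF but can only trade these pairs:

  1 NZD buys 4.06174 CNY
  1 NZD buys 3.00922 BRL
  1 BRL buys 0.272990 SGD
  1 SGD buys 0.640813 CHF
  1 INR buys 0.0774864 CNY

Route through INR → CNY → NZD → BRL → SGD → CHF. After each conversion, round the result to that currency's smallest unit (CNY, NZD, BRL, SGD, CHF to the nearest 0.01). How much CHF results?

CHF 75.32

INR 7,500.00 × 0.0774864 = CNY 581.15
CNY 581.15 ÷ 4.06174 = NZD 143.08
NZD 143.08 × 3.00922 = BRL 430.56
BRL 430.56 × 0.272990 = SGD 117.54
SGD 117.54 × 0.640813 = CHF 75.32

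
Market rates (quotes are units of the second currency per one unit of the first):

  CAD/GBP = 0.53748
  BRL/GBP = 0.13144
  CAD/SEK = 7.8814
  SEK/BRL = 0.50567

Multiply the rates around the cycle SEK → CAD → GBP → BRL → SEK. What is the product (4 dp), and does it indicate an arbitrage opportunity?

Around SEK → CAD → GBP → BRL → SEK: 1 ÷ 7.8814 × 0.53748 ÷ 0.13144 ÷ 0.50567 = 1.026040
Product > 1; profitable direction is SEK → CAD → GBP → BRL → SEK.

1.0260 (arbitrage exists)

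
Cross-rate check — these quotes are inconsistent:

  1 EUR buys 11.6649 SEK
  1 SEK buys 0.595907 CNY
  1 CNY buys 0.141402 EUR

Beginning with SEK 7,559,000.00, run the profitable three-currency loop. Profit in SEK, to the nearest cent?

Profitable loop is SEK → EUR → CNY → SEK:
SEK 7,559,000.00 ÷ 11.6649 = EUR 648,012.41
EUR 648,012.41 ÷ 0.141402 = CNY 4,582,766.96
CNY 4,582,766.96 ÷ 0.595907 = SEK 7,690,406.32
Profit = SEK 7,690,406.32 − SEK 7,559,000.00

Profit: SEK 131,406.32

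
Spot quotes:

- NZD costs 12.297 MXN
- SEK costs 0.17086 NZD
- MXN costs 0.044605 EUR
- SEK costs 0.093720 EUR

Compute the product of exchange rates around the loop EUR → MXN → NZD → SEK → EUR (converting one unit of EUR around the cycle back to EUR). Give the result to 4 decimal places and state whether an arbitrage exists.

Around EUR → MXN → NZD → SEK → EUR: 1 ÷ 0.044605 ÷ 12.297 ÷ 0.17086 × 0.093720 = 1.000021
Product ≈ 1 (deviation 0.002%, within rounding noise).

1.0000 (no arbitrage)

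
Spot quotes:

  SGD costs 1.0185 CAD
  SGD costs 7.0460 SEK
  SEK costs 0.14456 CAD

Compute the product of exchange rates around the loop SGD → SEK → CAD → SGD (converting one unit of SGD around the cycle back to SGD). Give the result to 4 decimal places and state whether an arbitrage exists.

Around SGD → SEK → CAD → SGD: 1 × 7.0460 × 0.14456 ÷ 1.0185 = 1.000068
Product ≈ 1 (deviation 0.007%, within rounding noise).

1.0001 (no arbitrage)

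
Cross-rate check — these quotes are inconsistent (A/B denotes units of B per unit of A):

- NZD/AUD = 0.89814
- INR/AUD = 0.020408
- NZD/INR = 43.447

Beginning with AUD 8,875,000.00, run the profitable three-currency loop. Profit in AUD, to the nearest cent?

Profitable loop is AUD → INR → NZD → AUD:
AUD 8,875,000.00 ÷ 0.020408 = INR 434,878,479.03
INR 434,878,479.03 ÷ 43.447 = NZD 10,009,401.78
NZD 10,009,401.78 × 0.89814 = AUD 8,989,844.11
Profit = AUD 8,989,844.11 − AUD 8,875,000.00

Profit: AUD 114,844.11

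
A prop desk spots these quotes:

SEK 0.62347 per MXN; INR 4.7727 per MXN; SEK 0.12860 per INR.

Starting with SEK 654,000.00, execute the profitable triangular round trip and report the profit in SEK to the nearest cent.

Profitable loop is SEK → INR → MXN → SEK:
SEK 654,000.00 ÷ 0.12860 = INR 5,085,536.55
INR 5,085,536.55 ÷ 4.7727 = MXN 1,065,547.08
MXN 1,065,547.08 × 0.62347 = SEK 664,336.64
Profit = SEK 664,336.64 − SEK 654,000.00

Profit: SEK 10,336.64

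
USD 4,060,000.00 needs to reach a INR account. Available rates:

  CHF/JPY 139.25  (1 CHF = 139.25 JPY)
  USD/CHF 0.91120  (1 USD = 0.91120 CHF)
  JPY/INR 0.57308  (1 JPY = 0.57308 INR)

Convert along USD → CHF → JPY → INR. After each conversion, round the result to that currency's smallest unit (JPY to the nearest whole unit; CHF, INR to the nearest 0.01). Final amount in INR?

INR 295,223,007.87

USD 4,060,000.00 × 0.91120 = CHF 3,699,472.00
CHF 3,699,472.00 × 139.25 = JPY 515,151,476
JPY 515,151,476 × 0.57308 = INR 295,223,007.87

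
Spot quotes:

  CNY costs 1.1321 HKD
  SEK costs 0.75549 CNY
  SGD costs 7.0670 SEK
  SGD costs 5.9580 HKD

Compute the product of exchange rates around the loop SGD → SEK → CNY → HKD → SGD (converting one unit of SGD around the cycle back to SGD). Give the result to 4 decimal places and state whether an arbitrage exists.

1.0145 (arbitrage exists)

Around SGD → SEK → CNY → HKD → SGD: 1 × 7.0670 × 0.75549 × 1.1321 ÷ 5.9580 = 1.014491
Product > 1; profitable direction is SGD → SEK → CNY → HKD → SGD.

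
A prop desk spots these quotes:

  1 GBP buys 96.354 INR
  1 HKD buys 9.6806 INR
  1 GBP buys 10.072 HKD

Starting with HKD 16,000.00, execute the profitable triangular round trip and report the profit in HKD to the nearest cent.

Profit: HKD 190.80

Profitable loop is HKD → INR → GBP → HKD:
HKD 16,000.00 × 9.6806 = INR 154,889.60
INR 154,889.60 ÷ 96.354 = GBP 1,607.51
GBP 1,607.51 × 10.072 = HKD 16,190.80
Profit = HKD 16,190.80 − HKD 16,000.00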